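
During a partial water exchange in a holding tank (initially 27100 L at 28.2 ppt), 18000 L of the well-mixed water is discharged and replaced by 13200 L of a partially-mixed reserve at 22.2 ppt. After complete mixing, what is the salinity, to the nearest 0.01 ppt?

Remaining after removal: 9,100 L at 28.2 ppt (salt = 256,620)
After addition: salt = 256,620 + 13,200×22.2 = 549,660; volume = 22,300 L
S = 549,660 / 22,300 = 24.6484 ppt

24.65 ppt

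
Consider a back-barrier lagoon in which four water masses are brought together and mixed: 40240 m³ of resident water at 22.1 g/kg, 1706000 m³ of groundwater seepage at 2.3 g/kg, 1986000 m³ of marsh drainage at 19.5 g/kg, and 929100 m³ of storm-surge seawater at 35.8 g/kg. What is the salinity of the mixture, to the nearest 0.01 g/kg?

16.48 g/kg

Salt balance:
salt = 40,240×22.1 + 1,706,000×2.3 + 1,986,000×19.5 + 929,100×35.8 = 889,304 + 3,923,800 + 38,727,000 + 33,261,780 = 76,801,884
volume = 40,240 + 1,706,000 + 1,986,000 + 929,100 = 4,661,340 m³
S = 76,801,884 / 4,661,340 = 16.4764 g/kg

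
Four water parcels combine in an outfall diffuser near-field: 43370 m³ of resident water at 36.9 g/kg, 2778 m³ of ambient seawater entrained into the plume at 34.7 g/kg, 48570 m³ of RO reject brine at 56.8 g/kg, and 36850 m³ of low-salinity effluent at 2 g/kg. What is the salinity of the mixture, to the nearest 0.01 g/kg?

34.42 g/kg

By conservation of dissolved salt,
salt = 43,370×36.9 + 2,778×34.7 + 48,570×56.8 + 36,850×2 = 1,600,353 + 96,396.6 + 2,758,776 + 73,700 = 4,529,225.6
volume = 43,370 + 2,778 + 48,570 + 36,850 = 131,568 m³
S = 4,529,225.6 / 131,568 = 34.425 g/kg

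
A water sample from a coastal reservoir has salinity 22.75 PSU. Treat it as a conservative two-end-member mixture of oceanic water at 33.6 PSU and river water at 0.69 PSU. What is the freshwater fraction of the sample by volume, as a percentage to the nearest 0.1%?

33.0%

Let f be the freshwater fraction. Salt balance per unit volume:
f×0.69 + (1−f)×33.6 = 22.75
f = (33.6 − 22.75) / (33.6 − 0.69) = 10.85/32.91 = 0.3297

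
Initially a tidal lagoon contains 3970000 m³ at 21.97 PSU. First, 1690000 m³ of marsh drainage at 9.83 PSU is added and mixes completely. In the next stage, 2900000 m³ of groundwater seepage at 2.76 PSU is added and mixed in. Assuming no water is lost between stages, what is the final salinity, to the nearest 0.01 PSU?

13.07 PSU

Conserving salt mass:
Initial salt = 3,970,000×21.97 = 87,220,900
After stage 1: salt = 87,220,900 + 1,690,000×9.83 = 103,833,600; volume = 5,660,000 m³; S = 18.345 PSU
After stage 2: salt = 103,833,600 + 2,900,000×2.76 = 111,837,600; volume = 8,560,000 m³
S = 111,837,600 / 8,560,000 = 13.0651 PSU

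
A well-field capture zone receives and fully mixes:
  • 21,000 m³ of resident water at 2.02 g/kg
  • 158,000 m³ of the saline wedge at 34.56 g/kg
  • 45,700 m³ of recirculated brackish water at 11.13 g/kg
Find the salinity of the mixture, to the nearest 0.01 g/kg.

26.75 g/kg

Total salt / total volume:
salt = 21,000×2.02 + 158,000×34.56 + 45,700×11.13 = 42,420 + 5,460,480 + 508,641 = 6,011,541
volume = 21,000 + 158,000 + 45,700 = 224,700 m³
S = 6,011,541 / 224,700 = 26.7536 g/kg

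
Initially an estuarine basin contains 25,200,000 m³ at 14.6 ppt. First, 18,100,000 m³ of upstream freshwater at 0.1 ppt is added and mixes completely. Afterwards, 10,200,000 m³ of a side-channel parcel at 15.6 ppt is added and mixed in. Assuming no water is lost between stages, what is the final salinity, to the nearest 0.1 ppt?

9.9 ppt

Total salt / total volume:
Initial salt = 25,200,000×14.6 = 367,920,000
After stage 1: salt = 367,920,000 + 18,100,000×0.1 = 369,730,000; volume = 43,300,000 m³; S = 8.539 ppt
After stage 2: salt = 369,730,000 + 10,200,000×15.6 = 528,850,000; volume = 53,500,000 m³
S = 528,850,000 / 53,500,000 = 9.885 ppt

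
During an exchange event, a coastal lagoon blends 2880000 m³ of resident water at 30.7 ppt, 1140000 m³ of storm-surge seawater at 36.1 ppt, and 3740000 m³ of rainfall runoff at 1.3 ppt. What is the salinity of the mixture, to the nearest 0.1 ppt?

17.3 ppt

Mass of salt is conserved:
salt = 2,880,000×30.7 + 1,140,000×36.1 + 3,740,000×1.3 = 88,416,000 + 41,154,000 + 4,862,000 = 134,432,000
volume = 2,880,000 + 1,140,000 + 3,740,000 = 7,760,000 m³
S = 134,432,000 / 7,760,000 = 17.324 ppt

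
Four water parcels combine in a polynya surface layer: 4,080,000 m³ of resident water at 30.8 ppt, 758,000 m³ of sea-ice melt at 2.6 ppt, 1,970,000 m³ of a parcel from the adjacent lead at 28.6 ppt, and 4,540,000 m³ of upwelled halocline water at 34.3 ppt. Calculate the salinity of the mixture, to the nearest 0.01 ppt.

29.93 ppt

Mass of salt is conserved:
salt = 4,080,000×30.8 + 758,000×2.6 + 1,970,000×28.6 + 4,540,000×34.3 = 125,664,000 + 1,970,800 + 56,342,000 + 155,722,000 = 339,698,800
volume = 4,080,000 + 758,000 + 1,970,000 + 4,540,000 = 11,348,000 m³
S = 339,698,800 / 11,348,000 = 29.9347 ppt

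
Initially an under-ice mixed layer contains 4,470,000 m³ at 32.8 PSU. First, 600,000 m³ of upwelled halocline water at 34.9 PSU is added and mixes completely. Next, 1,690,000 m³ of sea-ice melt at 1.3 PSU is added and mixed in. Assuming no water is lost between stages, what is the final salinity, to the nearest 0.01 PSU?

Total salt / total volume:
Initial salt = 4,470,000×32.8 = 146,616,000
After stage 1: salt = 146,616,000 + 600,000×34.9 = 167,556,000; volume = 5,070,000 m³; S = 33.049 PSU
After stage 2: salt = 167,556,000 + 1,690,000×1.3 = 169,753,000; volume = 6,760,000 m³
S = 169,753,000 / 6,760,000 = 25.1114 PSU

25.11 PSU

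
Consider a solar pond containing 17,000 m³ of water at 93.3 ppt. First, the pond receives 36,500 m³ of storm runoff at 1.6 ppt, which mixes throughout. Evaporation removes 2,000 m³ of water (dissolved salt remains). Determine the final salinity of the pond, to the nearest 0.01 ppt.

After mixing: salt = 17,000×93.3 + 36,500×1.6 = 1,644,500; volume = 53,500 m³
After evaporation: salt unchanged = 1,644,500; volume = 53,500 − 2,000 = 51,500 m³
S = 1,644,500 / 51,500 = 31.932 ppt

31.93 ppt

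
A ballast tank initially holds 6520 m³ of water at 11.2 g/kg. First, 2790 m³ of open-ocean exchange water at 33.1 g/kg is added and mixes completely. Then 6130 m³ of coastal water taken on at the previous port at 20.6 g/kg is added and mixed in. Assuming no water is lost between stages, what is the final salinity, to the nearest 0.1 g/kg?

Total salt / total volume:
Initial salt = 6,520×11.2 = 73,024
After stage 1: salt = 73,024 + 2,790×33.1 = 165,373; volume = 9,310 m³; S = 17.763 g/kg
After stage 2: salt = 165,373 + 6,130×20.6 = 291,651; volume = 15,440 m³
S = 291,651 / 15,440 = 18.8893 g/kg

18.9 g/kg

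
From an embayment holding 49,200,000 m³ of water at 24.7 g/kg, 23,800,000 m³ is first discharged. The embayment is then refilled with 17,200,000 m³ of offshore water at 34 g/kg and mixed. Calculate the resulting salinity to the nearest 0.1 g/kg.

Remaining after removal: 25,400,000 m³ at 24.7 g/kg (salt = 627,380,000)
After addition: salt = 627,380,000 + 17,200,000×34 = 1,212,180,000; volume = 42,600,000 m³
S = 1,212,180,000 / 42,600,000 = 28.4549 g/kg

28.5 g/kg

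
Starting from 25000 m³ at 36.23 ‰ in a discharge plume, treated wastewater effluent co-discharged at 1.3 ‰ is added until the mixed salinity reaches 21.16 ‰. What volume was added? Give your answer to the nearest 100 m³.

19000 m³

Salt balance: 25,000×36.23 + V×1.3 = (25,000+V)×21.16
905,750 + 1.3V = 529,000 + 21.16V
376,750 = 19.86V
V = 18,970.29 m³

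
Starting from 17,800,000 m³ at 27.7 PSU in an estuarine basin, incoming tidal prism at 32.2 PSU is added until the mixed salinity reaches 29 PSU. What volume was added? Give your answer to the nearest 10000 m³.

7230000 m³

Salt balance: 17,800,000×27.7 + V×32.2 = (17,800,000+V)×29
493,060,000 + 32.2V = 516,200,000 + 29V
23,140,000 = 3.2V
V = 7,231,250 m³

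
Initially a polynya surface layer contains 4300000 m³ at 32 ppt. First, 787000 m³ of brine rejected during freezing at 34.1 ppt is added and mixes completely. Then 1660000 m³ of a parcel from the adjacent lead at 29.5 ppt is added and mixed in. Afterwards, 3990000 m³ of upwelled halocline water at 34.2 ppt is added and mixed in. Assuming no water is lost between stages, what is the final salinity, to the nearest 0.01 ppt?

32.58 ppt

By conservation of dissolved salt,
Initial salt = 4,300,000×32 = 137,600,000
After stage 1: salt = 137,600,000 + 787,000×34.1 = 164,436,700; volume = 5,087,000 m³; S = 32.325 ppt
After stage 2: salt = 164,436,700 + 1,660,000×29.5 = 213,406,700; volume = 6,747,000 m³; S = 31.63 ppt
After stage 3: salt = 213,406,700 + 3,990,000×34.2 = 349,864,700; volume = 10,737,000 m³
S = 349,864,700 / 10,737,000 = 32.585 ppt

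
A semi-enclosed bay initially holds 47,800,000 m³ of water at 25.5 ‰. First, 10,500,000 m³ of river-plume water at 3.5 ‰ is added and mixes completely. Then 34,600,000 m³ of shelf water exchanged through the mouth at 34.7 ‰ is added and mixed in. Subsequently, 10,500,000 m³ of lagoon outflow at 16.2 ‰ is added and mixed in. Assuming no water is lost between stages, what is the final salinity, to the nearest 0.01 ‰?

25.40 ‰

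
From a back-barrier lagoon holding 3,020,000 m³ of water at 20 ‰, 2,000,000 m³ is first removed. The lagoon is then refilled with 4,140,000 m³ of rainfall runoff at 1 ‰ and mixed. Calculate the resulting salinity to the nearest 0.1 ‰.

4.8 ‰

Remaining after removal: 1,020,000 m³ at 20 ‰ (salt = 20,400,000)
After addition: salt = 20,400,000 + 4,140,000×1 = 24,540,000; volume = 5,160,000 m³
S = 24,540,000 / 5,160,000 = 4.7558 ‰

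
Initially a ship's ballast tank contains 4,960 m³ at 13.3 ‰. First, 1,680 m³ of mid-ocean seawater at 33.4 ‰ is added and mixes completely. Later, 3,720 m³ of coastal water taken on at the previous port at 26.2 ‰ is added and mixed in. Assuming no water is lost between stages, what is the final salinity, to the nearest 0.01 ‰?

Total salt / total volume:
Initial salt = 4,960×13.3 = 65,968
After stage 1: salt = 65,968 + 1,680×33.4 = 122,080; volume = 6,640 m³; S = 18.386 ‰
After stage 2: salt = 122,080 + 3,720×26.2 = 219,544; volume = 10,360 m³
S = 219,544 / 10,360 = 21.1915 ‰

21.19 ‰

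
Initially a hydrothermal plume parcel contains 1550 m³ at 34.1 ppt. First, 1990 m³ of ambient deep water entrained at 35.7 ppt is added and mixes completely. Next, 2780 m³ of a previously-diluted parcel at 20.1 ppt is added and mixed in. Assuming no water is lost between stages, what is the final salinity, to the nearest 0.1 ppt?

28.4 ppt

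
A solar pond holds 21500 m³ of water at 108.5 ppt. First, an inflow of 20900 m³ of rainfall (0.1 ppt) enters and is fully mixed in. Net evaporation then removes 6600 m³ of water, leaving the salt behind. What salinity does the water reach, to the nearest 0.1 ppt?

After mixing: salt = 21,500×108.5 + 20,900×0.1 = 2,334,840; volume = 42,400 m³
After evaporation: salt unchanged = 2,334,840; volume = 42,400 − 6,600 = 35,800 m³
S = 2,334,840 / 35,800 = 65.219 ppt

65.2 ppt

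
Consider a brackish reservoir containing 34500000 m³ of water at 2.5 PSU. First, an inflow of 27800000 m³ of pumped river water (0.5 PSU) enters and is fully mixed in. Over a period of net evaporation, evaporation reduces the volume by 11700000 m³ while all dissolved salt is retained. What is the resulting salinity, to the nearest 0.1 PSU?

After mixing: salt = 34,500,000×2.5 + 27,800,000×0.5 = 100,150,000; volume = 62,300,000 m³
After evaporation: salt unchanged = 100,150,000; volume = 62,300,000 − 11,700,000 = 50,600,000 m³
S = 100,150,000 / 50,600,000 = 1.9792 PSU

2.0 PSU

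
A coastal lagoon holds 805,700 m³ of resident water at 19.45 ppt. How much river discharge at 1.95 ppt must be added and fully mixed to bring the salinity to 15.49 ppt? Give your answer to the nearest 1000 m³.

236000 m³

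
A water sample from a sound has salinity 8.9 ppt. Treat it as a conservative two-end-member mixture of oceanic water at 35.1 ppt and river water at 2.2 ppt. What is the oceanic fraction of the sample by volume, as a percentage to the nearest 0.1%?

20.4%

Let g be the oceanic fraction. Salt balance per unit volume:
g×35.1 + (1−g)×2.2 = 8.9
g = (8.9 − 2.2) / (35.1 − 2.2) = 6.7/32.9 = 0.2036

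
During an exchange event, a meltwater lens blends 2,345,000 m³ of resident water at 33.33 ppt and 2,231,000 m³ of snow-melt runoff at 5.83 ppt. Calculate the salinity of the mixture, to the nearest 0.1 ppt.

19.9 ppt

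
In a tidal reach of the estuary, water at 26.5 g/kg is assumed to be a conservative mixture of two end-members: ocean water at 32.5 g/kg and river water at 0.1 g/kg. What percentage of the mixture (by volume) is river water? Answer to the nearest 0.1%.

Let f be the freshwater fraction. Salt balance per unit volume:
f×0.1 + (1−f)×32.5 = 26.5
f = (32.5 − 26.5) / (32.5 − 0.1) = 6/32.4 = 0.1852

18.5%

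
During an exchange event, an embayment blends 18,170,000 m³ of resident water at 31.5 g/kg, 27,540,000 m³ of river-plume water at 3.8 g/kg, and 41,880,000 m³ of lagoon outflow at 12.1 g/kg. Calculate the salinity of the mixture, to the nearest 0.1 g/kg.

By conservation of dissolved salt,
salt = 18,170,000×31.5 + 27,540,000×3.8 + 41,880,000×12.1 = 572,355,000 + 104,652,000 + 506,748,000 = 1,183,755,000
volume = 18,170,000 + 27,540,000 + 41,880,000 = 87,590,000 m³
S = 1,183,755,000 / 87,590,000 = 13.515 g/kg

13.5 g/kg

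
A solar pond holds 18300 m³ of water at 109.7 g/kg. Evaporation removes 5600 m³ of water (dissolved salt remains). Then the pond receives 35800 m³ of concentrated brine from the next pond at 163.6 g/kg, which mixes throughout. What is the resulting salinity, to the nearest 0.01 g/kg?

After evaporation: salt = 18,300×109.7 = 2,007,510; volume = 18,300 − 5,600 = 12,700 m³
After mixing: salt = 2,007,510 + 35,800×163.6 = 7,864,390; volume = 12,700 + 35,800 = 48,500 m³
S = 7,864,390 / 48,500 = 162.1524 g/kg

162.15 g/kg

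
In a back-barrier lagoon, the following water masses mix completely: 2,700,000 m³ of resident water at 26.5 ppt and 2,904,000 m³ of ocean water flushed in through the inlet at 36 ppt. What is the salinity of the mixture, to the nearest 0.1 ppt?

Mass of salt is conserved:
salt = 2,700,000×26.5 + 2,904,000×36 = 71,550,000 + 104,544,000 = 176,094,000
volume = 2,700,000 + 2,904,000 = 5,604,000 m³
S = 176,094,000 / 5,604,000 = 31.423 ppt

31.4 ppt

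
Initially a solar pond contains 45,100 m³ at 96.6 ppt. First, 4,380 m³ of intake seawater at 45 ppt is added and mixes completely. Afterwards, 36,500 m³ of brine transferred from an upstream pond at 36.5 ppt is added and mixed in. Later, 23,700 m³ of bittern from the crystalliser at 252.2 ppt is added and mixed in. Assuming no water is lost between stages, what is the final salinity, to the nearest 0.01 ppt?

108.16 ppt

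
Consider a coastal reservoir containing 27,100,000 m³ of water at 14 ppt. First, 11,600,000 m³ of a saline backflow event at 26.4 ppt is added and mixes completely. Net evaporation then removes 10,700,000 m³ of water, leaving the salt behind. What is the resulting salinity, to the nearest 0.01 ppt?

24.49 ppt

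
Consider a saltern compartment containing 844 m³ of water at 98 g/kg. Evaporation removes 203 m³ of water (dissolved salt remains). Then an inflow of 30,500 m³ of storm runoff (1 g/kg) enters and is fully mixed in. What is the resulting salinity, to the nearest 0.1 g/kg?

After evaporation: salt = 844×98 = 82,712; volume = 844 − 203 = 641 m³
After mixing: salt = 82,712 + 30,500×1 = 113,212; volume = 641 + 30,500 = 31,141 m³
S = 113,212 / 31,141 = 3.6355 g/kg

3.6 g/kg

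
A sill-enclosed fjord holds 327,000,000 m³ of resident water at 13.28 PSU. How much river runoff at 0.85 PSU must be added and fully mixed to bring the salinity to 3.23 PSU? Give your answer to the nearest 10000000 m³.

Salt balance: 327,000,000×13.28 + V×0.85 = (327,000,000+V)×3.23
4,342,560,000 + 0.85V = 1,056,210,000 + 3.23V
3,286,350,000 = 2.38V
V = 1,380,819,327.73 m³

1380000000 m³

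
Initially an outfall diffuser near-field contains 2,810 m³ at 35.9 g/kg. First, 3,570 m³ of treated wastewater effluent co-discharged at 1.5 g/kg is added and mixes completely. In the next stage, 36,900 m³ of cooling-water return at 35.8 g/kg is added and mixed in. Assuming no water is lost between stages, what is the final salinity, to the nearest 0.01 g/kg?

Total salt / total volume:
Initial salt = 2,810×35.9 = 100,879
After stage 1: salt = 100,879 + 3,570×1.5 = 106,234; volume = 6,380 m³; S = 16.651 g/kg
After stage 2: salt = 106,234 + 36,900×35.8 = 1,427,254; volume = 43,280 m³
S = 1,427,254 / 43,280 = 32.9772 g/kg

32.98 g/kg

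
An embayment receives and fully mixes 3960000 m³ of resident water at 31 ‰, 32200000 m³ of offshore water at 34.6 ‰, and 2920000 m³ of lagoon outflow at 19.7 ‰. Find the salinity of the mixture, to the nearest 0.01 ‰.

33.12 ‰

Total salt / total volume:
salt = 3,960,000×31 + 32,200,000×34.6 + 2,920,000×19.7 = 122,760,000 + 1,114,120,000 + 57,524,000 = 1,294,404,000
volume = 3,960,000 + 32,200,000 + 2,920,000 = 39,080,000 m³
S = 1,294,404,000 / 39,080,000 = 33.1219 ‰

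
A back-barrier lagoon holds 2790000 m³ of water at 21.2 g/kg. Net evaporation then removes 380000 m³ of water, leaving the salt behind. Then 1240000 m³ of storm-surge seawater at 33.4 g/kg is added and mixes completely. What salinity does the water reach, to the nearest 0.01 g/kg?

27.55 g/kg

After evaporation: salt = 2,790,000×21.2 = 59,148,000; volume = 2,790,000 − 380,000 = 2,410,000 m³
After mixing: salt = 59,148,000 + 1,240,000×33.4 = 100,564,000; volume = 2,410,000 + 1,240,000 = 3,650,000 m³
S = 100,564,000 / 3,650,000 = 27.5518 g/kg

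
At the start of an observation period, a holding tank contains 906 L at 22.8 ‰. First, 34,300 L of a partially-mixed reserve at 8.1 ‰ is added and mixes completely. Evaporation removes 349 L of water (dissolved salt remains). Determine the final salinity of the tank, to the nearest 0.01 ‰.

8.56 ‰

After mixing: salt = 906×22.8 + 34,300×8.1 = 298,486.8; volume = 35,206 L
After evaporation: salt unchanged = 298,486.8; volume = 35,206 − 349 = 34,857 L
S = 298,486.8 / 34,857 = 8.5632 ‰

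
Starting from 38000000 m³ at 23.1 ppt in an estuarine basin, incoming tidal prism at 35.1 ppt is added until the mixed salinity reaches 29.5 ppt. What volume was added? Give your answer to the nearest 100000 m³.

43400000 m³

Salt balance: 38,000,000×23.1 + V×35.1 = (38,000,000+V)×29.5
877,800,000 + 35.1V = 1,121,000,000 + 29.5V
243,200,000 = 5.6V
V = 43,428,571.43 m³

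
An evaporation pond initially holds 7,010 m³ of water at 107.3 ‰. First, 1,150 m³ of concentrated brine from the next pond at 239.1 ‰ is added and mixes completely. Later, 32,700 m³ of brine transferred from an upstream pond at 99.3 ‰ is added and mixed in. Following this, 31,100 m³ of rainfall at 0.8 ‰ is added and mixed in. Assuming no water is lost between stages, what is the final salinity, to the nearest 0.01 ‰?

Salt balance:
Initial salt = 7,010×107.3 = 752,173
After stage 1: salt = 752,173 + 1,150×239.1 = 1,027,138; volume = 8,160 m³; S = 125.875 ‰
After stage 2: salt = 1,027,138 + 32,700×99.3 = 4,274,248; volume = 40,860 m³; S = 104.607 ‰
After stage 3: salt = 4,274,248 + 31,100×0.8 = 4,299,128; volume = 71,960 m³
S = 4,299,128 / 71,960 = 59.7433 ‰

59.74 ‰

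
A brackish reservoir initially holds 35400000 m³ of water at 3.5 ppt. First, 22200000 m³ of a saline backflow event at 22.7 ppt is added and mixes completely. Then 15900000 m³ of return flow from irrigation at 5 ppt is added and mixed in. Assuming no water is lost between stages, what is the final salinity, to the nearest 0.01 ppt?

Conserving salt mass:
Initial salt = 35,400,000×3.5 = 123,900,000
After stage 1: salt = 123,900,000 + 22,200,000×22.7 = 627,840,000; volume = 57,600,000 m³; S = 10.9 ppt
After stage 2: salt = 627,840,000 + 15,900,000×5 = 707,340,000; volume = 73,500,000 m³
S = 707,340,000 / 73,500,000 = 9.6237 ppt

9.62 ppt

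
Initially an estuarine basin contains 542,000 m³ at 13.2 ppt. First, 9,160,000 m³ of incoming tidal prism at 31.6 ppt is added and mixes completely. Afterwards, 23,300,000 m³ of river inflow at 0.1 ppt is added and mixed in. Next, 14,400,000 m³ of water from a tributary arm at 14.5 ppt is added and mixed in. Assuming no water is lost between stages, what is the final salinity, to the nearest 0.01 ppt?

10.71 ppt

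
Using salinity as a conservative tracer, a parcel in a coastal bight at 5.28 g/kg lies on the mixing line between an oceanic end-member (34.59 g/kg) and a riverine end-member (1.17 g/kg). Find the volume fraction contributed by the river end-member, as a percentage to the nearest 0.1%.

Let f be the freshwater fraction. Salt balance per unit volume:
f×1.17 + (1−f)×34.59 = 5.28
f = (34.59 − 5.28) / (34.59 − 1.17) = 29.31/33.42 = 0.877

87.7%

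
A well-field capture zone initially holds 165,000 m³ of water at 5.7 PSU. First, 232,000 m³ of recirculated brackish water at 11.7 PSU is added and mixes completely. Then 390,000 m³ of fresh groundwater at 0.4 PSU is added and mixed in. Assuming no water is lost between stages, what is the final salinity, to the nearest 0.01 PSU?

4.84 PSU

Conserving salt mass:
Initial salt = 165,000×5.7 = 940,500
After stage 1: salt = 940,500 + 232,000×11.7 = 3,654,900; volume = 397,000 m³; S = 9.206 PSU
After stage 2: salt = 3,654,900 + 390,000×0.4 = 3,810,900; volume = 787,000 m³
S = 3,810,900 / 787,000 = 4.8423 PSU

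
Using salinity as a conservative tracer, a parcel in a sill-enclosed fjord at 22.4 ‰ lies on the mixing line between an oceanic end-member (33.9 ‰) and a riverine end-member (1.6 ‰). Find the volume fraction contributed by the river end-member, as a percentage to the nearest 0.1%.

Let f be the freshwater fraction. Salt balance per unit volume:
f×1.6 + (1−f)×33.9 = 22.4
f = (33.9 − 22.4) / (33.9 − 1.6) = 11.5/32.3 = 0.356

35.6%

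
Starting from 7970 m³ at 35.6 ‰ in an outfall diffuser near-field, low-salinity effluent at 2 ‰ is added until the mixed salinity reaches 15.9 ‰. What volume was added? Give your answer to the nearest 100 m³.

11300 m³

Salt balance: 7,970×35.6 + V×2 = (7,970+V)×15.9
283,732 + 2V = 126,723 + 15.9V
157,009 = 13.9V
V = 11,295.61 m³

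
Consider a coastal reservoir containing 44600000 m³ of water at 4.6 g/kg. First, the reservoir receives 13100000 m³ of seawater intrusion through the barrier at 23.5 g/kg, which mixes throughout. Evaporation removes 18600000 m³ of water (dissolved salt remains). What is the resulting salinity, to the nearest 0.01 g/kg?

13.12 g/kg

After mixing: salt = 44,600,000×4.6 + 13,100,000×23.5 = 513,010,000; volume = 57,700,000 m³
After evaporation: salt unchanged = 513,010,000; volume = 57,700,000 − 18,600,000 = 39,100,000 m³
S = 513,010,000 / 39,100,000 = 13.1205 g/kg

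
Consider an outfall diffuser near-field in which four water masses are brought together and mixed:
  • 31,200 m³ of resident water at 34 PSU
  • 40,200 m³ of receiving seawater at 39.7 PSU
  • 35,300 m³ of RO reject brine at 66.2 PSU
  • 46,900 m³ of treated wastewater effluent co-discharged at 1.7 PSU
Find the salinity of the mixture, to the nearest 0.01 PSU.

By conservation of dissolved salt,
salt = 31,200×34 + 40,200×39.7 + 35,300×66.2 + 46,900×1.7 = 1,060,800 + 1,595,940 + 2,336,860 + 79,730 = 5,073,330
volume = 31,200 + 40,200 + 35,300 + 46,900 = 153,600 m³
S = 5,073,330 / 153,600 = 33.0295 PSU

33.03 PSU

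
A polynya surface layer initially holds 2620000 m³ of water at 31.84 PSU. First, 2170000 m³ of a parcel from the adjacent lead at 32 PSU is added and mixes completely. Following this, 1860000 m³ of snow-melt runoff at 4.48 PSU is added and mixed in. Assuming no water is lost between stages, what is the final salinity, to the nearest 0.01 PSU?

24.24 PSU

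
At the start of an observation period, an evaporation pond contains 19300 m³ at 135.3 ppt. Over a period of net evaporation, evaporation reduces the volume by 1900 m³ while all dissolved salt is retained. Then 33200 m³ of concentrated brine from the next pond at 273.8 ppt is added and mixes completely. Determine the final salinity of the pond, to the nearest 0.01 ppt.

After evaporation: salt = 19,300×135.3 = 2,611,290; volume = 19,300 − 1,900 = 17,400 m³
After mixing: salt = 2,611,290 + 33,200×273.8 = 11,701,450; volume = 17,400 + 33,200 = 50,600 m³
S = 11,701,450 / 50,600 = 231.254 ppt

231.25 ppt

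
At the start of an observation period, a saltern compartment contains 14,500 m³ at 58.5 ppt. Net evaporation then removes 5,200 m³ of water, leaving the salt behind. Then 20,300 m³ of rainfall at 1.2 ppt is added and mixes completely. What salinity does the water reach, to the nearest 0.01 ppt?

29.48 ppt

After evaporation: salt = 14,500×58.5 = 848,250; volume = 14,500 − 5,200 = 9,300 m³
After mixing: salt = 848,250 + 20,300×1.2 = 872,610; volume = 9,300 + 20,300 = 29,600 m³
S = 872,610 / 29,600 = 29.4801 ppt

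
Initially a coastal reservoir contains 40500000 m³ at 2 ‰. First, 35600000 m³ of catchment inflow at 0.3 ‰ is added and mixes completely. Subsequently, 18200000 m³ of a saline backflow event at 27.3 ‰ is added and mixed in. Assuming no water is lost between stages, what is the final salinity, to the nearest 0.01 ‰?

Mass of salt is conserved:
Initial salt = 40,500,000×2 = 81,000,000
After stage 1: salt = 81,000,000 + 35,600,000×0.3 = 91,680,000; volume = 76,100,000 m³; S = 1.205 ‰
After stage 2: salt = 91,680,000 + 18,200,000×27.3 = 588,540,000; volume = 94,300,000 m³
S = 588,540,000 / 94,300,000 = 6.2411 ‰

6.24 ‰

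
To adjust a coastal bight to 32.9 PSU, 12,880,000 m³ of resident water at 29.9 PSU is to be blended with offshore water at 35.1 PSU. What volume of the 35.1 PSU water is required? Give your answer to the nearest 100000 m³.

17600000 m³

Salt balance: 12,880,000×29.9 + V×35.1 = (12,880,000+V)×32.9
385,112,000 + 35.1V = 423,752,000 + 32.9V
38,640,000 = 2.2V
V = 17,563,636.36 m³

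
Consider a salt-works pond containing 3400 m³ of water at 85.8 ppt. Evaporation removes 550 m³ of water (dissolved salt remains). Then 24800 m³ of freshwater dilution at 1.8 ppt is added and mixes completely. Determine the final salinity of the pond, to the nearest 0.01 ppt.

12.16 ppt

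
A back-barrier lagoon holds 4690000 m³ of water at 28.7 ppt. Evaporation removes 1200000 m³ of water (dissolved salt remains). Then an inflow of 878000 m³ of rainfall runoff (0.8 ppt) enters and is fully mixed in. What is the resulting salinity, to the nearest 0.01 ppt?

After evaporation: salt = 4,690,000×28.7 = 134,603,000; volume = 4,690,000 − 1,200,000 = 3,490,000 m³
After mixing: salt = 134,603,000 + 878,000×0.8 = 135,305,400; volume = 3,490,000 + 878,000 = 4,368,000 m³
S = 135,305,400 / 4,368,000 = 30.9765 ppt

30.98 ppt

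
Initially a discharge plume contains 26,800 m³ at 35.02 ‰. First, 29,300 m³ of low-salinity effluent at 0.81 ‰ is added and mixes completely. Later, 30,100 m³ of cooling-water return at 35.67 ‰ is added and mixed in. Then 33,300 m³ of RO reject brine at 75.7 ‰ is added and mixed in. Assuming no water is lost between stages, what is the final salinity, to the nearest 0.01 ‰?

Salt balance:
Initial salt = 26,800×35.02 = 938,536
After stage 1: salt = 938,536 + 29,300×0.81 = 962,269; volume = 56,100 m³; S = 17.153 ‰
After stage 2: salt = 962,269 + 30,100×35.67 = 2,035,936; volume = 86,200 m³; S = 23.619 ‰
After stage 3: salt = 2,035,936 + 33,300×75.7 = 4,556,746; volume = 119,500 m³
S = 4,556,746 / 119,500 = 38.1318 ‰

38.13 ‰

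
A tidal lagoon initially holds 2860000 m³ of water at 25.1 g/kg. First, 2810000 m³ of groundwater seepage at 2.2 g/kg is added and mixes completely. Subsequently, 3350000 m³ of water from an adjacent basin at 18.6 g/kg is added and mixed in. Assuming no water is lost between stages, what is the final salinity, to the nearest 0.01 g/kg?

15.55 g/kg

Salt balance:
Initial salt = 2,860,000×25.1 = 71,786,000
After stage 1: salt = 71,786,000 + 2,810,000×2.2 = 77,968,000; volume = 5,670,000 m³; S = 13.751 g/kg
After stage 2: salt = 77,968,000 + 3,350,000×18.6 = 140,278,000; volume = 9,020,000 m³
S = 140,278,000 / 9,020,000 = 15.5519 g/kg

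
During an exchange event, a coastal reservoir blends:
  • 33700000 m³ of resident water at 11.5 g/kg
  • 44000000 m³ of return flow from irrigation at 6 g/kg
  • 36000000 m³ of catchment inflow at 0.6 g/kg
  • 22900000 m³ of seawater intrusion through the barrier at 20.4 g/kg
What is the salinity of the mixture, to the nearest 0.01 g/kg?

8.35 g/kg

Weighted by volume,
salt = 33,700,000×11.5 + 44,000,000×6 + 36,000,000×0.6 + 22,900,000×20.4 = 387,550,000 + 264,000,000 + 21,600,000 + 467,160,000 = 1,140,310,000
volume = 33,700,000 + 44,000,000 + 36,000,000 + 22,900,000 = 136,600,000 m³
S = 1,140,310,000 / 136,600,000 = 8.3478 g/kg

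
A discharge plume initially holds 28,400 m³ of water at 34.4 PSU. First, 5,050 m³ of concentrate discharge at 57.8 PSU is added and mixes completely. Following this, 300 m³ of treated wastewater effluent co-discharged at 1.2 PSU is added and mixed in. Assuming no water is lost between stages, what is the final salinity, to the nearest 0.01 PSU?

37.61 PSU

Weighted by volume,
Initial salt = 28,400×34.4 = 976,960
After stage 1: salt = 976,960 + 5,050×57.8 = 1,268,850; volume = 33,450 m³; S = 37.933 PSU
After stage 2: salt = 1,268,850 + 300×1.2 = 1,269,210; volume = 33,750 m³
S = 1,269,210 / 33,750 = 37.6062 PSU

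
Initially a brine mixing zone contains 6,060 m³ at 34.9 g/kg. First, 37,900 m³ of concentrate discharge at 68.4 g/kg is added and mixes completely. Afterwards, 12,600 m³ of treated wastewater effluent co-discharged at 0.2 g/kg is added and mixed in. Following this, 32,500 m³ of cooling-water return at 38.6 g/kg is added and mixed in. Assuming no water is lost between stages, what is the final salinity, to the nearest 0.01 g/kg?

45.60 g/kg

By conservation of dissolved salt,
Initial salt = 6,060×34.9 = 211,494
After stage 1: salt = 211,494 + 37,900×68.4 = 2,803,854; volume = 43,960 m³; S = 63.782 g/kg
After stage 2: salt = 2,803,854 + 12,600×0.2 = 2,806,374; volume = 56,560 m³; S = 49.618 g/kg
After stage 3: salt = 2,806,374 + 32,500×38.6 = 4,060,874; volume = 89,060 m³
S = 4,060,874 / 89,060 = 45.5971 g/kg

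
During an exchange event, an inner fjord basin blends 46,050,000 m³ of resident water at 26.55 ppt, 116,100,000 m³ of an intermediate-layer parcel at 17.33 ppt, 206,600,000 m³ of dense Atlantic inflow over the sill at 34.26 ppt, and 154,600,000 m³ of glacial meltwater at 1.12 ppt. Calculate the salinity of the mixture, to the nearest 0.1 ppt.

20.0 ppt

Total salt / total volume:
salt = 46,050,000×26.55 + 116,100,000×17.33 + 206,600,000×34.26 + 154,600,000×1.12 = 1,222,627,500 + 2,012,013,000 + 7,078,116,000 + 173,152,000 = 10,485,908,500
volume = 46,050,000 + 116,100,000 + 206,600,000 + 154,600,000 = 523,350,000 m³
S = 10,485,908,500 / 523,350,000 = 20.036 ppt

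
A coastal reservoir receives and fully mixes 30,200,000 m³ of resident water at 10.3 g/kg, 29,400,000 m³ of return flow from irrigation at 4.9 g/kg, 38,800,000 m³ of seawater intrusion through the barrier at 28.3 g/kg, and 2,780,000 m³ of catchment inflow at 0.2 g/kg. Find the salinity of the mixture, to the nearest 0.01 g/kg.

Total salt / total volume:
salt = 30,200,000×10.3 + 29,400,000×4.9 + 38,800,000×28.3 + 2,780,000×0.2 = 311,060,000 + 144,060,000 + 1,098,040,000 + 556,000 = 1,553,716,000
volume = 30,200,000 + 29,400,000 + 38,800,000 + 2,780,000 = 101,180,000 m³
S = 1,553,716,000 / 101,180,000 = 15.356 g/kg

15.36 g/kg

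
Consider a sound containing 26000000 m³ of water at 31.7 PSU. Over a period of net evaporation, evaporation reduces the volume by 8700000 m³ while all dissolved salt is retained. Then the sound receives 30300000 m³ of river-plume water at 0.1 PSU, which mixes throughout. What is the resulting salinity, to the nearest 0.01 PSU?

17.38 PSU

After evaporation: salt = 26,000,000×31.7 = 824,200,000; volume = 26,000,000 − 8,700,000 = 17,300,000 m³
After mixing: salt = 824,200,000 + 30,300,000×0.1 = 827,230,000; volume = 17,300,000 + 30,300,000 = 47,600,000 m³
S = 827,230,000 / 47,600,000 = 17.3788 PSU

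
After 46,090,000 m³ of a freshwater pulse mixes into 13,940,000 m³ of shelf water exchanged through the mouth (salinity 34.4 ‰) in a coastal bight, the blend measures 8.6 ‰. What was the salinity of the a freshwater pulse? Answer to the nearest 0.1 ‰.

0.8 ‰

Salt balance: 13,940,000×34.4 + 46,090,000×S = 60,030,000×8.6
479,536,000 + 46,090,000·S = 516,258,000
S = (516,258,000 − 479,536,000) / 46,090,000 = 0.7967 ‰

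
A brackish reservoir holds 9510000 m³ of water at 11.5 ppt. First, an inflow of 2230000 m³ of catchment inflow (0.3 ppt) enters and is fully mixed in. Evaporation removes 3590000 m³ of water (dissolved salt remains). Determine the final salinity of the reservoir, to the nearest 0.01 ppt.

13.50 ppt

After mixing: salt = 9,510,000×11.5 + 2,230,000×0.3 = 110,034,000; volume = 11,740,000 m³
After evaporation: salt unchanged = 110,034,000; volume = 11,740,000 − 3,590,000 = 8,150,000 m³
S = 110,034,000 / 8,150,000 = 13.5011 ppt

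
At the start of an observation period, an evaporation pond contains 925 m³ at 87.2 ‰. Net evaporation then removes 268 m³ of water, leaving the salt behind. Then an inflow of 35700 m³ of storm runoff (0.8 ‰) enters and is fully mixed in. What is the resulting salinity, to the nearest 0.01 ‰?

3.00 ‰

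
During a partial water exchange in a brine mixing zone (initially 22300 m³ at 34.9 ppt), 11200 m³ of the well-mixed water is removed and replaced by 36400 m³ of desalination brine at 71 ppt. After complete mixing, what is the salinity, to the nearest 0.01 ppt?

62.56 ppt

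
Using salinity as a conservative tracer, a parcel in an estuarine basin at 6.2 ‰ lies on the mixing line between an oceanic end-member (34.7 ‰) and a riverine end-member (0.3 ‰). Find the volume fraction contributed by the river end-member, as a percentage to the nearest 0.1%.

Let f be the freshwater fraction. Salt balance per unit volume:
f×0.3 + (1−f)×34.7 = 6.2
f = (34.7 − 6.2) / (34.7 − 0.3) = 28.5/34.4 = 0.8285

82.8%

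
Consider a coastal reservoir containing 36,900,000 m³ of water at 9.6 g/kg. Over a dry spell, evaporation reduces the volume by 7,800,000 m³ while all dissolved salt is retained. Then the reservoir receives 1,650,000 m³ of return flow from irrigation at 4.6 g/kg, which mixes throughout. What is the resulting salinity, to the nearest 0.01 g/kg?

After evaporation: salt = 36,900,000×9.6 = 354,240,000; volume = 36,900,000 − 7,800,000 = 29,100,000 m³
After mixing: salt = 354,240,000 + 1,650,000×4.6 = 361,830,000; volume = 29,100,000 + 1,650,000 = 30,750,000 m³
S = 361,830,000 / 30,750,000 = 11.7668 g/kg

11.77 g/kg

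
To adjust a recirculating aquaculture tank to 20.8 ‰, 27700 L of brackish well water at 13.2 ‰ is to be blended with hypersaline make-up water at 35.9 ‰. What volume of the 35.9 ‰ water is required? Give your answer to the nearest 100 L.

Salt balance: 27,700×13.2 + V×35.9 = (27,700+V)×20.8
365,640 + 35.9V = 576,160 + 20.8V
210,520 = 15.1V
V = 13,941.72 L

13900 L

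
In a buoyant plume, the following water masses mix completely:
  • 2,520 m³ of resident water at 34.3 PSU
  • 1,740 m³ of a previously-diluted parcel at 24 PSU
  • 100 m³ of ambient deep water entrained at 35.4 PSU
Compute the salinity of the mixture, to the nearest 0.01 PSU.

30.21 PSU

Weighted by volume,
salt = 2,520×34.3 + 1,740×24 + 100×35.4 = 86,436 + 41,760 + 3,540 = 131,736
volume = 2,520 + 1,740 + 100 = 4,360 m³
S = 131,736 / 4,360 = 30.2147 PSU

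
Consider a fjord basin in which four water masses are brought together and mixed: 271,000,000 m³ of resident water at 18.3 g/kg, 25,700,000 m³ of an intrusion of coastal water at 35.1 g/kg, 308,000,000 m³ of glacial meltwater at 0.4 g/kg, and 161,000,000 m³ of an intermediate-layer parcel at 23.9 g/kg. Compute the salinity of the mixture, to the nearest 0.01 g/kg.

By conservation of dissolved salt,
salt = 271,000,000×18.3 + 25,700,000×35.1 + 308,000,000×0.4 + 161,000,000×23.9 = 4,959,300,000 + 902,070,000 + 123,200,000 + 3,847,900,000 = 9,832,470,000
volume = 271,000,000 + 25,700,000 + 308,000,000 + 161,000,000 = 765,700,000 m³
S = 9,832,470,000 / 765,700,000 = 12.8412 g/kg

12.84 g/kg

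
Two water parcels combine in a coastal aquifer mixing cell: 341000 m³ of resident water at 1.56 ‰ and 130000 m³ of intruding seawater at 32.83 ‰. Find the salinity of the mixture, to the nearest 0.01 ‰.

Total salt / total volume:
salt = 341,000×1.56 + 130,000×32.83 = 531,960 + 4,267,900 = 4,799,860
volume = 341,000 + 130,000 = 471,000 m³
S = 4,799,860 / 471,000 = 10.1908 ‰

10.19 ‰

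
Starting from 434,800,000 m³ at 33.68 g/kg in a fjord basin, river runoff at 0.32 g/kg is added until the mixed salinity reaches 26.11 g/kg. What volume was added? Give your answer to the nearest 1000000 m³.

128000000 m³

Salt balance: 434,800,000×33.68 + V×0.32 = (434,800,000+V)×26.11
14,644,064,000 + 0.32V = 11,352,628,000 + 26.11V
3,291,436,000 = 25.79V
V = 127,624,505.62 m³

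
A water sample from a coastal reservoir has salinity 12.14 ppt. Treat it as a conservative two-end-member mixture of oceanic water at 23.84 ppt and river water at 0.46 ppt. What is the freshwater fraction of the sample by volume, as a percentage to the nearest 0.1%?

Let f be the freshwater fraction. Salt balance per unit volume:
f×0.46 + (1−f)×23.84 = 12.14
f = (23.84 − 12.14) / (23.84 − 0.46) = 11.7/23.38 = 0.5004

50.0%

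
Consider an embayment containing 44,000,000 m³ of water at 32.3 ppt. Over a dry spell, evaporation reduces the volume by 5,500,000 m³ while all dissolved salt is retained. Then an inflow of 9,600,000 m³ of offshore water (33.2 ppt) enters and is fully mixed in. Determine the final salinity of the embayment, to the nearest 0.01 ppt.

After evaporation: salt = 44,000,000×32.3 = 1,421,200,000; volume = 44,000,000 − 5,500,000 = 38,500,000 m³
After mixing: salt = 1,421,200,000 + 9,600,000×33.2 = 1,739,920,000; volume = 38,500,000 + 9,600,000 = 48,100,000 m³
S = 1,739,920,000 / 48,100,000 = 36.173 ppt

36.17 ppt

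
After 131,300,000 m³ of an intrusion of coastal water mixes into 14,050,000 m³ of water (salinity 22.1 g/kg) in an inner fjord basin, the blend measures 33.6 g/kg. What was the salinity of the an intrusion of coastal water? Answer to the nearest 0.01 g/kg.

Salt balance: 14,050,000×22.1 + 131,300,000×S = 145,350,000×33.6
310,505,000 + 131,300,000·S = 4,883,760,000
S = (4,883,760,000 − 310,505,000) / 131,300,000 = 34.8306 g/kg

34.83 g/kg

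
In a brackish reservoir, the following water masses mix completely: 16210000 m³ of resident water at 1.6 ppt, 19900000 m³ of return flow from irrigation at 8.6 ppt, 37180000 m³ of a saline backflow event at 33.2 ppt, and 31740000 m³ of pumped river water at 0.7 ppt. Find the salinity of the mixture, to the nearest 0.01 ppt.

By conservation of dissolved salt,
salt = 16,210,000×1.6 + 19,900,000×8.6 + 37,180,000×33.2 + 31,740,000×0.7 = 25,936,000 + 171,140,000 + 1,234,376,000 + 22,218,000 = 1,453,670,000
volume = 16,210,000 + 19,900,000 + 37,180,000 + 31,740,000 = 105,030,000 m³
S = 1,453,670,000 / 105,030,000 = 13.8405 ppt

13.84 ppt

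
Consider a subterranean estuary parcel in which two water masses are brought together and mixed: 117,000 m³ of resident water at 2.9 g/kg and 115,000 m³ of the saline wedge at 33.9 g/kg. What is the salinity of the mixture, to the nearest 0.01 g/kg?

Conserving salt mass:
salt = 117,000×2.9 + 115,000×33.9 = 339,300 + 3,898,500 = 4,237,800
volume = 117,000 + 115,000 = 232,000 m³
S = 4,237,800 / 232,000 = 18.2664 g/kg

18.27 g/kg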